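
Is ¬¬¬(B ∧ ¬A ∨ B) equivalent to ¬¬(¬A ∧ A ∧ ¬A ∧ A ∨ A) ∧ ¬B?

No

E1: ¬¬¬(B ∧ ¬A ∨ B)
    = ¬(B ∧ ¬A ∨ B)   (double negation)
    = ¬B   (absorption)
E2: ¬¬(¬A ∧ A ∧ ¬A ∧ A ∨ A) ∧ ¬B
    = ¬¬(¬A ∧ A ∨ A) ∧ ¬B   (idempotence)
    = (¬A ∧ A ∨ A) ∧ ¬B   (double negation)
    = A ∧ ¬B   (complement / identity)
These differ: at A=0, B=0, E1 = 1 but E2 = 0.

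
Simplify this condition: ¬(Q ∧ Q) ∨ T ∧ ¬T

¬Q

¬(Q ∧ Q) ∨ T ∧ ¬T
= ¬Q ∨ T ∧ ¬T   [idempotence]
= ¬Q   [complement / identity]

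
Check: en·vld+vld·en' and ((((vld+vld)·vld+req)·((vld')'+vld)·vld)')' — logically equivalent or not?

E1: en·vld+vld·en'
    = vld   — distribution
E2: ((((vld+vld)·vld+req)·((vld')'+vld)·vld)')'
    = ((((vld+vld)·vld+req)·(vld+vld)·vld)')'   — double negation
    = (((vld+vld)·vld)')'   — absorption
    = ((vld·vld)')'   — idempotence
    = (vld')'   — idempotence
    = vld   — double negation
Both reduce to vld, so they are equivalent.

Yes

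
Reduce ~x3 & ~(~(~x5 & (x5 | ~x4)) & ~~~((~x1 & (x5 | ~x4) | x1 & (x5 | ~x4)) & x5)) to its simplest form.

~x3 & ~(~(~x5 & (x5 | ~x4)) & ~~~((~x1 & (x5 | ~x4) | x1 & (x5 | ~x4)) & x5))
= ~x3 & ~(~(~x5 & (x5 | ~x4)) & ~((~x1 & (x5 | ~x4) | x1 & (x5 | ~x4)) & x5))   — double negation
= ~x3 & ~(~(~x5 & (x5 | ~x4)) & ~((x5 | ~x4) & x5))   — distribution
= ~x3 & (~x5 & (x5 | ~x4) | (x5 | ~x4) & x5)   — De Morgan
= ~x3 & (x5 | ~x4)   — distribution

~x3 & (x5 | ~x4)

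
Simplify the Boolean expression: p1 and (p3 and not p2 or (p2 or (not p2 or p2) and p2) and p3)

p1 and (p3 and not p2 or (p2 or (not p2 or p2) and p2) and p3)
= p1 and (p3 and not p2 or (p2 or p2) and p3)   [complement / identity]
= p1 and (p3 and not p2 or p2 and p3)   [idempotence]
= p1 and p3   [distribution]

p1 and p3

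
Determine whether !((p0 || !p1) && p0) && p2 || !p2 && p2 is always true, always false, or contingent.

contingent

!((p0 || !p1) && p0) && p2 || !p2 && p2
= !p0 && p2 || !p2 && p2   (absorption)
= !p0 && p2   (complement / identity)
This depends on p0, p2, so it is not a constant.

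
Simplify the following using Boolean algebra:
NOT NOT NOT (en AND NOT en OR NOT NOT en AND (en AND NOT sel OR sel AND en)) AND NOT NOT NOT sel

NOT NOT NOT (en AND NOT en OR NOT NOT en AND (en AND NOT sel OR sel AND en)) AND NOT NOT NOT sel
= NOT NOT NOT (en AND NOT en OR NOT NOT en AND (en AND NOT sel OR sel AND en)) AND NOT sel   — double negation
= NOT NOT NOT (en AND NOT en OR NOT NOT en AND en) AND NOT sel   — distribution
= NOT NOT NOT (en AND NOT en OR en AND en) AND NOT sel   — double negation
= NOT (en AND NOT en OR en AND en) AND NOT sel   — double negation
= NOT en AND NOT sel   — distribution

NOT en AND NOT sel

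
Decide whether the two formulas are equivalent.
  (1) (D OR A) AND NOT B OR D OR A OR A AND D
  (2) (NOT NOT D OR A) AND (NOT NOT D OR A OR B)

Yes

E1: (D OR A) AND NOT B OR D OR A OR A AND D
    = (D OR A) AND NOT B OR D OR A   (absorption)
    = D OR A   (absorption)
E2: (NOT NOT D OR A) AND (NOT NOT D OR A OR B)
    = NOT NOT D OR A   (absorption)
    = D OR A   (double negation)
Both reduce to D OR A, so they are equivalent.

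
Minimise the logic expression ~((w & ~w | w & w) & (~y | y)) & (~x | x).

~((w & ~w | w & w) & (~y | y)) & (~x | x)
= ~(w & ~w | w & w) & (~x | x)   (complement / identity)
= ~(w & ~w | w & w)   (complement / identity)
= ~w   (distribution)

~w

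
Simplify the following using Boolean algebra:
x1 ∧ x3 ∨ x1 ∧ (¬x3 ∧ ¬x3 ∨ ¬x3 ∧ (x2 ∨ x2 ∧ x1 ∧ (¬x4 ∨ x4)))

x1

x1 ∧ x3 ∨ x1 ∧ (¬x3 ∧ ¬x3 ∨ ¬x3 ∧ (x2 ∨ x2 ∧ x1 ∧ (¬x4 ∨ x4)))
= x1 ∧ x3 ∨ x1 ∧ (¬x3 ∧ ¬x3 ∨ ¬x3 ∧ (x2 ∨ x2 ∧ x1))   — complement / identity
= x1 ∧ x3 ∨ x1 ∧ (¬x3 ∧ ¬x3 ∨ ¬x3 ∧ x2)   — absorption
= x1 ∧ x3 ∨ x1 ∧ (¬x3 ∨ ¬x3 ∧ x2)   — idempotence
= x1 ∧ x3 ∨ x1 ∧ ¬x3   — absorption
= x1   — distribution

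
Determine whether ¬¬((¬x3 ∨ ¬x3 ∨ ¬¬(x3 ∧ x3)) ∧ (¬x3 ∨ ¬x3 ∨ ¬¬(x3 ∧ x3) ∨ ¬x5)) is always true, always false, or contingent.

¬¬((¬x3 ∨ ¬x3 ∨ ¬¬(x3 ∧ x3)) ∧ (¬x3 ∨ ¬x3 ∨ ¬¬(x3 ∧ x3) ∨ ¬x5))
= ¬¬(¬x3 ∨ ¬x3 ∨ ¬¬(x3 ∧ x3))   — absorption
= ¬x3 ∨ ¬x3 ∨ ¬¬(x3 ∧ x3)   — double negation
= ¬x3 ∨ ¬¬(x3 ∧ x3)   — idempotence
= ¬x3 ∨ ¬¬x3   — idempotence
= ¬x3 ∨ x3   — double negation
= True   — complement

always true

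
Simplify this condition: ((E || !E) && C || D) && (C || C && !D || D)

C || D

((E || !E) && C || D) && (C || C && !D || D)
= (C || D) && (C || C && !D || D)   (complement / identity)
= (C || D) && (C || D)   (absorption)
= C || D   (idempotence)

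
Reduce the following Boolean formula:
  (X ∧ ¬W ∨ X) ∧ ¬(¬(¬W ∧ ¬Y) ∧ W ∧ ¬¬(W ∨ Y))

X ∧ ¬W

(X ∧ ¬W ∨ X) ∧ ¬(¬(¬W ∧ ¬Y) ∧ W ∧ ¬¬(W ∨ Y))
= (X ∧ ¬W ∨ X) ∧ ¬((W ∨ Y) ∧ W ∧ ¬¬(W ∨ Y))   [De Morgan]
= X ∧ ¬((W ∨ Y) ∧ W ∧ ¬¬(W ∨ Y))   [absorption]
= X ∧ ¬((W ∨ Y) ∧ W ∧ (W ∨ Y))   [double negation]
= X ∧ ¬((W ∨ Y) ∧ W)   [absorption]
= X ∧ ¬W   [absorption]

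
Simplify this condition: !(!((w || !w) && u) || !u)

!(!((w || !w) && u) || !u)
= !(!u || !u)
= u && u
= u

u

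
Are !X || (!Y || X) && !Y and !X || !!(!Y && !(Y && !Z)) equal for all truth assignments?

E1: !X || (!Y || X) && !Y
    = !X || !Y   — absorption
E2: !X || !!(!Y && !(Y && !Z))
    = !X || !(Y || Y && !Z)   — De Morgan
    = !X || !Y   — absorption
Both reduce to !X || !Y, so they are equivalent.

Yes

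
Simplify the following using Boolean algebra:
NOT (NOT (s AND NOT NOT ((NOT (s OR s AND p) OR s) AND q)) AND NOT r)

s AND q OR r

NOT (NOT (s AND NOT NOT ((NOT (s OR s AND p) OR s) AND q)) AND NOT r)
= NOT (NOT (s AND (NOT (s OR s AND p) OR s) AND q) AND NOT r)
= NOT (NOT (s AND (NOT s OR s) AND q) AND NOT r)
= NOT (NOT (s AND q) AND NOT r)
= s AND q OR r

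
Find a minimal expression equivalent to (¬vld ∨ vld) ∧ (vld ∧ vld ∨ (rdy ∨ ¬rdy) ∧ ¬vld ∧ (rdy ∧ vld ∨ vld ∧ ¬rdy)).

(¬vld ∨ vld) ∧ (vld ∧ vld ∨ (rdy ∨ ¬rdy) ∧ ¬vld ∧ (rdy ∧ vld ∨ vld ∧ ¬rdy))
= vld ∧ vld ∨ (rdy ∨ ¬rdy) ∧ ¬vld ∧ (rdy ∧ vld ∨ vld ∧ ¬rdy)
= vld ∧ vld ∨ (rdy ∨ ¬rdy) ∧ ¬vld ∧ vld
= vld ∧ vld ∨ ¬vld ∧ vld
= vld

vld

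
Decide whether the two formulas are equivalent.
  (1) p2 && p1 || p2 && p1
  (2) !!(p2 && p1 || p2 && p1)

E1: p2 && p1 || p2 && p1
    = p2 && p1   (idempotence)
E2: !!(p2 && p1 || p2 && p1)
    = !!(p2 && p1)   (idempotence)
    = p2 && p1   (double negation)
Both reduce to p2 && p1, so they are equivalent.

Yes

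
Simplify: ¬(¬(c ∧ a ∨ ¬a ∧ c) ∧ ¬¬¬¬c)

¬(¬(c ∧ a ∨ ¬a ∧ c) ∧ ¬¬¬¬c)
= ¬(¬c ∧ ¬¬¬¬c)   (distribution)
= c ∨ ¬¬¬c   (De Morgan)
= c ∨ ¬c   (double negation)
= True   (complement)

True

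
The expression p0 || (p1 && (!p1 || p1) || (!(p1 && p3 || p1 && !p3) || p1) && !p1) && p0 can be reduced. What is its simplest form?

p0

p0 || (p1 && (!p1 || p1) || (!(p1 && p3 || p1 && !p3) || p1) && !p1) && p0
= p0 || (p1 && (!p1 || p1) || (!p1 || p1) && !p1) && p0   [distribution]
= p0 || (!p1 || p1) && p0   [distribution]
= p0 || p0   [complement / identity]
= p0   [idempotence]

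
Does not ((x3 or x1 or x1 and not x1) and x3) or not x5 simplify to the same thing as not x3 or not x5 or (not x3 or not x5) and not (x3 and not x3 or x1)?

E1: not ((x3 or x1 or x1 and not x1) and x3) or not x5
    = not ((x3 or x1) and x3) or not x5   — complement / identity
    = not x3 or not x5   — absorption
E2: not x3 or not x5 or (not x3 or not x5) and not (x3 and not x3 or x1)
    = not x3 or not x5 or (not x3 or not x5) and not x1   — complement / identity
    = not x3 or not x5   — absorption
Both reduce to not x3 or not x5, so they are equivalent.

Yes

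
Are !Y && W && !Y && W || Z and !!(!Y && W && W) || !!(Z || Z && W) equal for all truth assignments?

E1: !Y && W && !Y && W || Z
    = !Y && W || Z   — idempotence
E2: !!(!Y && W && W) || !!(Z || Z && W)
    = !Y && W && W || !!(Z || Z && W)   — double negation
    = !Y && W || !!(Z || Z && W)   — idempotence
    = !Y && W || Z || Z && W   — double negation
    = !Y && W || Z   — absorption
Both reduce to !Y && W || Z, so they are equivalent.

Yes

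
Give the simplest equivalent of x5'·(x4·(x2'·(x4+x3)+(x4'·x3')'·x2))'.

x5'·x4'

x5'·(x4·(x2'·(x4+x3)+(x4'·x3')'·x2))'
= x5'·(x4·(x2'·(x4+x3)+(x4+x3)·x2))'   [De Morgan]
= x5'·(x4·(x4+x3))'   [distribution]
= x5'·x4'   [absorption]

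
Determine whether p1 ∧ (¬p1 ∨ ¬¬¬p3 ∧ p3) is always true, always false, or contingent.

always false

p1 ∧ (¬p1 ∨ ¬¬¬p3 ∧ p3)
= p1 ∧ (¬p1 ∨ ¬p3 ∧ p3)   (double negation)
= p1 ∧ ¬p1   (complement / identity)
= False   (complement)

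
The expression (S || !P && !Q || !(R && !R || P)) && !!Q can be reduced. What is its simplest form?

(S || !P) && Q

(S || !P && !Q || !(R && !R || P)) && !!Q
= (S || !P && !Q || !P) && !!Q   — complement / identity
= (S || !P && !Q || !P) && Q   — double negation
= (S || !P) && Q   — absorption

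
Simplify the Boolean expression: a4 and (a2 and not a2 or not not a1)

a4 and a1

a4 and (a2 and not a2 or not not a1)
= a4 and (a2 and not a2 or a1)   (double negation)
= a4 and a1   (complement / identity)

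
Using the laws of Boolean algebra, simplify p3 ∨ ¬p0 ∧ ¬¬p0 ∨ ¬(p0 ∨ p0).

p3 ∨ ¬p0

p3 ∨ ¬p0 ∧ ¬¬p0 ∨ ¬(p0 ∨ p0)
= p3 ∨ ¬p0 ∧ p0 ∨ ¬(p0 ∨ p0)   — double negation
= p3 ∨ ¬p0 ∧ p0 ∨ ¬p0   — idempotence
= p3 ∨ ¬p0   — complement / identity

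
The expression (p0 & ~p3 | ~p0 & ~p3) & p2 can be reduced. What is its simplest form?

(p0 & ~p3 | ~p0 & ~p3) & p2
= (p0 | ~p0) & ~p3 & p2
= ~p3 & p2

~p3 & p2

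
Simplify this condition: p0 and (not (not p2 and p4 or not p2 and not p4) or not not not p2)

p0

p0 and (not (not p2 and p4 or not p2 and not p4) or not not not p2)
= p0 and (not not p2 or not not not p2)   — distribution
= p0 and (not not p2 or not p2)   — double negation
= p0 and (p2 or not p2)   — double negation
= p0   — complement / identity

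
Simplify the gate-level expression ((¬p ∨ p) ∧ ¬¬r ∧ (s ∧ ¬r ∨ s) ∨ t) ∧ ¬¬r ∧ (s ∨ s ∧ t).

r ∧ s

((¬p ∨ p) ∧ ¬¬r ∧ (s ∧ ¬r ∨ s) ∨ t) ∧ ¬¬r ∧ (s ∨ s ∧ t)
= (¬¬r ∧ (s ∧ ¬r ∨ s) ∨ t) ∧ ¬¬r ∧ (s ∨ s ∧ t)   [complement / identity]
= (¬¬r ∧ (s ∧ ¬r ∨ s) ∨ t) ∧ ¬¬r ∧ s   [absorption]
= (¬¬r ∧ s ∨ t) ∧ ¬¬r ∧ s   [absorption]
= ¬¬r ∧ s   [absorption]
= r ∧ s   [double negation]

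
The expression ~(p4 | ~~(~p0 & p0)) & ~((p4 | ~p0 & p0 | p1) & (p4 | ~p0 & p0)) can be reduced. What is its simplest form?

~(p4 | ~~(~p0 & p0)) & ~((p4 | ~p0 & p0 | p1) & (p4 | ~p0 & p0))
= ~(p4 | ~p0 & p0) & ~((p4 | ~p0 & p0 | p1) & (p4 | ~p0 & p0))   [double negation]
= ~(p4 | ~p0 & p0) & ~(p4 | ~p0 & p0)   [absorption]
= ~(p4 | ~p0 & p0)   [idempotence]
= ~p4   [complement / identity]

~p4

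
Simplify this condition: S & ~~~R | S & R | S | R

S | R

S & ~~~R | S & R | S | R
= S & ~R | S & R | S | R   [double negation]
= S & ~R | S | R   [absorption]
= S | R   [absorption]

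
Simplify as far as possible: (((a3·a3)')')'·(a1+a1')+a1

a3'+a1

(((a3·a3)')')'·(a1+a1')+a1
= (a3·a3)'·(a1+a1')+a1
= (a3·a3)'+a1
= a3'+a1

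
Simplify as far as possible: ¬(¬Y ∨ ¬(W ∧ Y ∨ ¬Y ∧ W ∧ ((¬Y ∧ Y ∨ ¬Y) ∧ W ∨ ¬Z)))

Y ∧ W

¬(¬Y ∨ ¬(W ∧ Y ∨ ¬Y ∧ W ∧ ((¬Y ∧ Y ∨ ¬Y) ∧ W ∨ ¬Z)))
= ¬(¬Y ∨ ¬(W ∧ Y ∨ ¬Y ∧ W ∧ (¬Y ∧ W ∨ ¬Z)))   [complement / identity]
= ¬(¬Y ∨ ¬(W ∧ Y ∨ ¬Y ∧ W))   [absorption]
= ¬(¬Y ∨ ¬W)   [distribution]
= Y ∧ W   [De Morgan]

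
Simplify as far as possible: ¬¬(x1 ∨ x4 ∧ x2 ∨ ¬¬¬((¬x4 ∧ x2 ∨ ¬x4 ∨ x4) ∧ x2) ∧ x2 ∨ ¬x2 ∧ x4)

x1 ∨ x4

¬¬(x1 ∨ x4 ∧ x2 ∨ ¬¬¬((¬x4 ∧ x2 ∨ ¬x4 ∨ x4) ∧ x2) ∧ x2 ∨ ¬x2 ∧ x4)
= ¬¬(x1 ∨ x4 ∧ x2 ∨ ¬¬¬((¬x4 ∨ x4) ∧ x2) ∧ x2 ∨ ¬x2 ∧ x4)   (absorption)
= ¬¬(x1 ∨ x4 ∧ x2 ∨ ¬¬¬x2 ∧ x2 ∨ ¬x2 ∧ x4)   (complement / identity)
= ¬¬(x1 ∨ x4 ∧ x2 ∨ ¬x2 ∧ x2 ∨ ¬x2 ∧ x4)   (double negation)
= ¬¬(x1 ∨ x4 ∧ x2 ∨ ¬x2 ∧ x4)   (complement / identity)
= ¬¬(x1 ∨ x4)   (distribution)
= x1 ∨ x4   (double negation)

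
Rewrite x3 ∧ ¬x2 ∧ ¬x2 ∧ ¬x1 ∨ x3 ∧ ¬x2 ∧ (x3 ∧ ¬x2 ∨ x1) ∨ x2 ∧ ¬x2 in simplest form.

x3 ∧ ¬x2 ∧ ¬x2 ∧ ¬x1 ∨ x3 ∧ ¬x2 ∧ (x3 ∧ ¬x2 ∨ x1) ∨ x2 ∧ ¬x2
= x3 ∧ ¬x2 ∧ ¬x1 ∨ x3 ∧ ¬x2 ∧ (x3 ∧ ¬x2 ∨ x1) ∨ x2 ∧ ¬x2   (idempotence)
= x3 ∧ ¬x2 ∧ ¬x1 ∨ x3 ∧ ¬x2 ∧ (x3 ∧ ¬x2 ∨ x1)   (complement / identity)
= x3 ∧ ¬x2 ∧ ¬x1 ∨ x3 ∧ ¬x2   (absorption)
= x3 ∧ ¬x2   (absorption)

x3 ∧ ¬x2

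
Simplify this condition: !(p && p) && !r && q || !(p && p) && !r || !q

!(p && p) && !r && q || !(p && p) && !r || !q
= !(p && p) && !r || !q   (absorption)
= !p && !r || !q   (idempotence)

!p && !r || !q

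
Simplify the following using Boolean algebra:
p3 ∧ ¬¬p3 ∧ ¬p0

p3 ∧ ¬¬p3 ∧ ¬p0
= p3 ∧ p3 ∧ ¬p0   (double negation)
= p3 ∧ ¬p0   (idempotence)

p3 ∧ ¬p0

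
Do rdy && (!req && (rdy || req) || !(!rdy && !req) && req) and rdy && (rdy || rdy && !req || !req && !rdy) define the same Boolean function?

E1: rdy && (!req && (rdy || req) || !(!rdy && !req) && req)
    = rdy && (!req && (rdy || req) || (rdy || req) && req)
    = rdy && (rdy || req)
    = rdy
E2: rdy && (rdy || rdy && !req || !req && !rdy)
    = rdy && (rdy || !req)
    = rdy
Both reduce to rdy, so they are equivalent.

Yes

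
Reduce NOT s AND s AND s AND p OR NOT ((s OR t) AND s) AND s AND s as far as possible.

NOT s AND s AND s AND p OR NOT ((s OR t) AND s) AND s AND s
= NOT s AND s AND s AND p OR NOT s AND s AND s   (absorption)
= NOT s AND s AND s   (absorption)
= NOT s AND s   (idempotence)
= FALSE   (complement)

FALSE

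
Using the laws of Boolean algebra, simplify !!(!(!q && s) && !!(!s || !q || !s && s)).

!!(!(!q && s) && !!(!s || !q || !s && s))
= !(!q && s || !(!s || !q || !s && s))   (De Morgan)
= !(!q && s || !(!s || !q))   (complement / identity)
= !(!q && s || s && q)   (De Morgan)
= !s   (distribution)

!s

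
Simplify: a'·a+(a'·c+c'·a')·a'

a'

a'·a+(a'·c+c'·a')·a'
= a'·a+a'·a'   — distribution
= a'   — distribution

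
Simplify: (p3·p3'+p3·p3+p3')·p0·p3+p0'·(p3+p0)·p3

(p3·p3'+p3·p3+p3')·p0·p3+p0'·(p3+p0)·p3
= (p3·p3'+p3·p3+p3')·p0·p3+p0'·p3   — absorption
= (p3+p3')·p0·p3+p0'·p3   — distribution
= p0·p3+p0'·p3   — complement / identity
= p3   — distribution

p3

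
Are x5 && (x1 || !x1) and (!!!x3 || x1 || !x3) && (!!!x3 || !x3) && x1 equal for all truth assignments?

E1: x5 && (x1 || !x1)
    = x5   [complement / identity]
E2: (!!!x3 || x1 || !x3) && (!!!x3 || !x3) && x1
    = (!x3 || (!!!x3 || x1) && !!!x3) && x1   [distribution]
    = (!x3 || !!!x3) && x1   [absorption]
    = (!x3 || !x3) && x1   [double negation]
    = !x3 && x1   [idempotence]
These differ: at x1=1, x3=0, x5=0, E1 = 0 but E2 = 1.

No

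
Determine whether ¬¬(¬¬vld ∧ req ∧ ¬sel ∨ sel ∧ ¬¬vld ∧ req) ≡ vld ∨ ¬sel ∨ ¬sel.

No

E1: ¬¬(¬¬vld ∧ req ∧ ¬sel ∨ sel ∧ ¬¬vld ∧ req)
    = ¬¬(¬¬vld ∧ req)   — distribution
    = ¬¬vld ∧ req   — double negation
    = vld ∧ req   — double negation
E2: vld ∨ ¬sel ∨ ¬sel
    = vld ∨ ¬sel   — idempotence
These differ: at req=0, sel=0, vld=1, E1 = 0 but E2 = 1.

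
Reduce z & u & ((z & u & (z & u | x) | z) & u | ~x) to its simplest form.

z & u

z & u & ((z & u & (z & u | x) | z) & u | ~x)
= z & u & ((z & u | z) & u | ~x)
= z & u & (z & u | ~x)
= z & u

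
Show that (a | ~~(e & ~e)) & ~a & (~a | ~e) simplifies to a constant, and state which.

(a | ~~(e & ~e)) & ~a & (~a | ~e)
= (a | ~~(e & ~e)) & ~a   (absorption)
= (a | e & ~e) & ~a   (double negation)
= a & ~a   (complement / identity)
= 0   (complement)

0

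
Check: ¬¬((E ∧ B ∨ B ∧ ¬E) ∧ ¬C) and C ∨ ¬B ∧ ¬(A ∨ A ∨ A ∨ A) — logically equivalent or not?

E1: ¬¬((E ∧ B ∨ B ∧ ¬E) ∧ ¬C)
    = ¬¬(B ∧ ¬C)   (distribution)
    = B ∧ ¬C   (double negation)
E2: C ∨ ¬B ∧ ¬(A ∨ A ∨ A ∨ A)
    = C ∨ ¬B ∧ ¬(A ∨ A)   (idempotence)
    = C ∨ ¬B ∧ ¬A   (idempotence)
These differ: at A=0, B=0, C=1, E=0, E1 = 0 but E2 = 1.

No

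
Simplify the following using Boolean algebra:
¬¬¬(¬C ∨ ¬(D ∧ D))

C ∧ D

¬¬¬(¬C ∨ ¬(D ∧ D))
= ¬(¬C ∨ ¬(D ∧ D))   — double negation
= C ∧ D ∧ D   — De Morgan
= C ∧ D   — idempotence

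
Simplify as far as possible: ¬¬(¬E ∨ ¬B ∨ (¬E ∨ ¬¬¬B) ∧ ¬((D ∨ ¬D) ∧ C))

¬¬(¬E ∨ ¬B ∨ (¬E ∨ ¬¬¬B) ∧ ¬((D ∨ ¬D) ∧ C))
= ¬¬(¬E ∨ ¬B ∨ (¬E ∨ ¬¬¬B) ∧ ¬C)
= ¬¬(¬E ∨ ¬B ∨ (¬E ∨ ¬B) ∧ ¬C)
= ¬E ∨ ¬B ∨ (¬E ∨ ¬B) ∧ ¬C
= ¬E ∨ ¬B

¬E ∨ ¬B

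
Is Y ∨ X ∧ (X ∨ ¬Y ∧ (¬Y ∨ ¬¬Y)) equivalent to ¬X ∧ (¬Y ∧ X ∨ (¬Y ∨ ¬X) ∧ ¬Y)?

No

E1: Y ∨ X ∧ (X ∨ ¬Y ∧ (¬Y ∨ ¬¬Y))
    = Y ∨ X ∧ (X ∨ ¬Y ∧ (¬Y ∨ Y))   — double negation
    = Y ∨ X ∧ (X ∨ ¬Y)   — complement / identity
    = Y ∨ X   — absorption
E2: ¬X ∧ (¬Y ∧ X ∨ (¬Y ∨ ¬X) ∧ ¬Y)
    = ¬X ∧ (¬Y ∧ X ∨ ¬Y)   — absorption
    = ¬X ∧ ¬Y   — absorption
These differ: at X=1, Y=1, E1 = 1 but E2 = 0.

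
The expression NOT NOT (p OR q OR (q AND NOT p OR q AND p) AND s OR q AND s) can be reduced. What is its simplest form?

NOT NOT (p OR q OR (q AND NOT p OR q AND p) AND s OR q AND s)
= NOT NOT (p OR q OR q AND s OR q AND s)   (distribution)
= NOT NOT (p OR q OR q AND s)   (idempotence)
= p OR q OR q AND s   (double negation)
= p OR q   (absorption)

p OR q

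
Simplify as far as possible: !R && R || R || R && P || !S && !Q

R || !S && !Q

!R && R || R || R && P || !S && !Q
= R || R && P || !S && !Q   — complement / identity
= R || !S && !Q   — absorption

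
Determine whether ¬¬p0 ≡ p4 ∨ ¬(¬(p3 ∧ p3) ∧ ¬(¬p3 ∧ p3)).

No

E1: ¬¬p0
    = p0
E2: p4 ∨ ¬(¬(p3 ∧ p3) ∧ ¬(¬p3 ∧ p3))
    = p4 ∨ p3 ∧ p3 ∨ ¬p3 ∧ p3
    = p4 ∨ p3
These differ: at p0=0, p3=0, p4=1, E1 = 0 but E2 = 1.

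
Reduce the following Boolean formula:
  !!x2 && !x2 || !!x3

x3

!!x2 && !x2 || !!x3
= x2 && !x2 || !!x3
= x2 && !x2 || x3
= x3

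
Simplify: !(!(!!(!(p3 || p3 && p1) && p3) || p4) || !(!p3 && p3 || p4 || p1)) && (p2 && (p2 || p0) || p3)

!(!(!!(!(p3 || p3 && p1) && p3) || p4) || !(!p3 && p3 || p4 || p1)) && (p2 && (p2 || p0) || p3)
= !(!(!(p3 || p3 && p1) && p3 || p4) || !(!p3 && p3 || p4 || p1)) && (p2 && (p2 || p0) || p3)   (double negation)
= (!(p3 || p3 && p1) && p3 || p4) && (!p3 && p3 || p4 || p1) && (p2 && (p2 || p0) || p3)   (De Morgan)
= (!(p3 || p3 && p1) && p3 || p4) && (!p3 && p3 || p4 || p1) && (p2 || p3)   (absorption)
= (!p3 && p3 || p4) && (!p3 && p3 || p4 || p1) && (p2 || p3)   (absorption)
= (!p3 && p3 || p4) && (p2 || p3)   (absorption)
= p4 && (p2 || p3)   (complement / identity)

p4 && (p2 || p3)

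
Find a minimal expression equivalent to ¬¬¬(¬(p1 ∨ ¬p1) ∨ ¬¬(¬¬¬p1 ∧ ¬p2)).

p1 ∨ p2

¬¬¬(¬(p1 ∨ ¬p1) ∨ ¬¬(¬¬¬p1 ∧ ¬p2))
= ¬¬¬(¬(p1 ∨ ¬p1) ∨ ¬(¬¬p1 ∨ p2))   (De Morgan)
= ¬¬((p1 ∨ ¬p1) ∧ (¬¬p1 ∨ p2))   (De Morgan)
= ¬¬(¬¬p1 ∨ p2)   (complement / identity)
= ¬¬p1 ∨ p2   (double negation)
= p1 ∨ p2   (double negation)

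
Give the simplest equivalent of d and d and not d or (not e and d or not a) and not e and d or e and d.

d and d and not d or (not e and d or not a) and not e and d or e and d
= d and d and not d or not e and d or e and d   (absorption)
= d and d and not d or d   (distribution)
= d and not d or d   (idempotence)
= d   (complement / identity)

d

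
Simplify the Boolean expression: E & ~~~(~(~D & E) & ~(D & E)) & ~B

E & ~B

E & ~~~(~(~D & E) & ~(D & E)) & ~B
= E & ~~(~D & E | D & E) & ~B   — De Morgan
= E & (~D & E | D & E) & ~B   — double negation
= E & E & ~B   — distribution
= E & ~B   — idempotence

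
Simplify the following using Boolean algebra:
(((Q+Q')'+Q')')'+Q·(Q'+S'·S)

Q'

(((Q+Q')'+Q')')'+Q·(Q'+S'·S)
= (((Q+Q')'+Q')')'+Q·Q'   (complement / identity)
= ((Q+Q')·Q)'+Q·Q'   (De Morgan)
= Q'+Q·Q'   (complement / identity)
= Q'   (complement / identity)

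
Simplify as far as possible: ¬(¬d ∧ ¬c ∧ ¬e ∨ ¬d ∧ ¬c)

¬(¬d ∧ ¬c ∧ ¬e ∨ ¬d ∧ ¬c)
= ¬(¬d ∧ ¬c)
= d ∨ c

d ∨ c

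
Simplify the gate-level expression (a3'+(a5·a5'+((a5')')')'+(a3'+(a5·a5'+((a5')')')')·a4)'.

a3·a5'

(a3'+(a5·a5'+((a5')')')'+(a3'+(a5·a5'+((a5')')')')·a4)'
= (a3'+(a5·a5'+((a5')')')')'   — absorption
= (a3'+(((a5')')')')'   — complement / identity
= (a3'+(a5')')'   — double negation
= a3·a5'   — De Morgan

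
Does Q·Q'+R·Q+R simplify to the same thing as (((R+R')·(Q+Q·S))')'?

No

E1: Q·Q'+R·Q+R
    = R·Q+R
    = R
E2: (((R+R')·(Q+Q·S))')'
    = ((Q+Q·S)')'
    = (Q')'
    = Q
These differ: at Q=0, R=1, S=0, E1 = 1 but E2 = 0.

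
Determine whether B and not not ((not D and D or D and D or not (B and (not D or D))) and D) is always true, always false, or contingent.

contingent

B and not not ((not D and D or D and D or not (B and (not D or D))) and D)
= B and not not ((not D and D or D and D or not B) and D)   (complement / identity)
= B and not not ((D or not B) and D)   (distribution)
= B and not not D   (absorption)
= B and D   (double negation)
This depends on B, D, so it is not a constant.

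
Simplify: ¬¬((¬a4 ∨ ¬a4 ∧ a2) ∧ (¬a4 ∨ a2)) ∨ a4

¬¬((¬a4 ∨ ¬a4 ∧ a2) ∧ (¬a4 ∨ a2)) ∨ a4
= (¬a4 ∨ ¬a4 ∧ a2) ∧ (¬a4 ∨ a2) ∨ a4   — double negation
= ¬a4 ∧ (¬a4 ∨ a2) ∨ a4   — absorption
= ¬a4 ∨ a4   — absorption
= True   — complement

True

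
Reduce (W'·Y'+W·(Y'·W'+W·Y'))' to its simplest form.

Y

(W'·Y'+W·(Y'·W'+W·Y'))'
= (W'·Y'+W·Y')'   [distribution]
= (Y')'   [distribution]
= Y   [double negation]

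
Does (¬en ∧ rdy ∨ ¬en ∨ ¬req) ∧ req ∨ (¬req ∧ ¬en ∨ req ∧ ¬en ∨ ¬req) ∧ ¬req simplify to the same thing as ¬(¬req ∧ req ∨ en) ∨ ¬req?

E1: (¬en ∧ rdy ∨ ¬en ∨ ¬req) ∧ req ∨ (¬req ∧ ¬en ∨ req ∧ ¬en ∨ ¬req) ∧ ¬req
    = (¬en ∨ ¬req) ∧ req ∨ (¬req ∧ ¬en ∨ req ∧ ¬en ∨ ¬req) ∧ ¬req   [absorption]
    = (¬en ∨ ¬req) ∧ req ∨ (¬en ∨ ¬req) ∧ ¬req   [distribution]
    = ¬en ∨ ¬req   [distribution]
E2: ¬(¬req ∧ req ∨ en) ∨ ¬req
    = ¬en ∨ ¬req   [complement / identity]
Both reduce to ¬en ∨ ¬req, so they are equivalent.

Yes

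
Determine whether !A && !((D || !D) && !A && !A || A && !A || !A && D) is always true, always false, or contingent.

always false

!A && !((D || !D) && !A && !A || A && !A || !A && D)
= !A && !(!A && !A || A && !A || !A && D)
= !A && !(!A || !A && D)
= !A && !!A
= !A && A
= false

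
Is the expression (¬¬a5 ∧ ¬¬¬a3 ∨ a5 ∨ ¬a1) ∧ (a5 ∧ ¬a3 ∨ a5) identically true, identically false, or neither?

neither

(¬¬a5 ∧ ¬¬¬a3 ∨ a5 ∨ ¬a1) ∧ (a5 ∧ ¬a3 ∨ a5)
= (a5 ∧ ¬¬¬a3 ∨ a5 ∨ ¬a1) ∧ (a5 ∧ ¬a3 ∨ a5)   — double negation
= (a5 ∧ ¬a3 ∨ a5 ∨ ¬a1) ∧ (a5 ∧ ¬a3 ∨ a5)   — double negation
= a5 ∧ ¬a3 ∨ a5   — absorption
= a5   — absorption
This depends on a5, so it is not a constant.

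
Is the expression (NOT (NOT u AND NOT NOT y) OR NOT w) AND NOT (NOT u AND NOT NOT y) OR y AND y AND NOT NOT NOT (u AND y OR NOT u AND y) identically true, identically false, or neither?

neither

(NOT (NOT u AND NOT NOT y) OR NOT w) AND NOT (NOT u AND NOT NOT y) OR y AND y AND NOT NOT NOT (u AND y OR NOT u AND y)
= (NOT (NOT u AND NOT NOT y) OR NOT w) AND NOT (NOT u AND NOT NOT y) OR y AND y AND NOT NOT NOT y   (distribution)
= NOT (NOT u AND NOT NOT y) OR y AND y AND NOT NOT NOT y   (absorption)
= NOT (NOT u AND NOT NOT y) OR y AND NOT NOT NOT y   (idempotence)
= NOT (NOT u AND NOT NOT y) OR y AND NOT y   (double negation)
= NOT (NOT u AND NOT NOT y)   (complement / identity)
= u OR NOT y   (De Morgan)
This depends on u, y, so it is not a constant.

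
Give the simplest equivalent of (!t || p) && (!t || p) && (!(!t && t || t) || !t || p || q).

!t || p

(!t || p) && (!t || p) && (!(!t && t || t) || !t || p || q)
= (!t || p) && (!t || p) && (!t || !t || p || q)   — complement / identity
= (!t || p) && (!t || p) && (!t || p || q)   — idempotence
= (!t || p) && (!t || p || q)   — idempotence
= !t || p   — absorption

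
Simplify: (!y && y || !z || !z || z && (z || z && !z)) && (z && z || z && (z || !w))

(!y && y || !z || !z || z && (z || z && !z)) && (z && z || z && (z || !w))
= (!y && y || !z || !z || z && (z || z && !z)) && (z && z || z)   (absorption)
= (!z || !z || z && (z || z && !z)) && (z && z || z)   (complement / identity)
= (!z || !z || z && z) && (z && z || z)   (complement / identity)
= (!z || !z) && z || z && z   (distribution)
= !z && z || z && z   (idempotence)
= z   (distribution)

z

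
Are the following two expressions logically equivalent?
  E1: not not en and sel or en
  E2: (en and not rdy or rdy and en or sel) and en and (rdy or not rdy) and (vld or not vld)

E1: not not en and sel or en
    = en and sel or en   [double negation]
    = en   [absorption]
E2: (en and not rdy or rdy and en or sel) and en and (rdy or not rdy) and (vld or not vld)
    = (en and not rdy or rdy and en or sel) and en and (vld or not vld)   [complement / identity]
    = (en or sel) and en and (vld or not vld)   [distribution]
    = (en or sel) and en   [complement / identity]
    = en   [absorption]
Both reduce to en, so they are equivalent.

Yes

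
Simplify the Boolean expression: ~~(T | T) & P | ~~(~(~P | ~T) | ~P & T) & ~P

T

~~(T | T) & P | ~~(~(~P | ~T) | ~P & T) & ~P
= ~~T & P | ~~(~(~P | ~T) | ~P & T) & ~P   [idempotence]
= ~~T & P | ~~(P & T | ~P & T) & ~P   [De Morgan]
= ~~T & P | ~~T & ~P   [distribution]
= ~~T   [distribution]
= T   [double negation]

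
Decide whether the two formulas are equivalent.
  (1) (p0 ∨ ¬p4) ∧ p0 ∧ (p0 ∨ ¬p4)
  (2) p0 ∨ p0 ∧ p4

Yes

E1: (p0 ∨ ¬p4) ∧ p0 ∧ (p0 ∨ ¬p4)
    = p0 ∧ (p0 ∨ ¬p4)   [absorption]
    = p0   [absorption]
E2: p0 ∨ p0 ∧ p4
    = p0   [absorption]
Both reduce to p0, so they are equivalent.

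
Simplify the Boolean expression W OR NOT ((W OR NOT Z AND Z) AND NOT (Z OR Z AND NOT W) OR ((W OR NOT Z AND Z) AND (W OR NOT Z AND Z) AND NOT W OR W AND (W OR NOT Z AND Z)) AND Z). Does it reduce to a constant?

W OR NOT ((W OR NOT Z AND Z) AND NOT (Z OR Z AND NOT W) OR ((W OR NOT Z AND Z) AND (W OR NOT Z AND Z) AND NOT W OR W AND (W OR NOT Z AND Z)) AND Z)
= W OR NOT ((W OR NOT Z AND Z) AND NOT Z OR ((W OR NOT Z AND Z) AND (W OR NOT Z AND Z) AND NOT W OR W AND (W OR NOT Z AND Z)) AND Z)   [absorption]
= W OR NOT ((W OR NOT Z AND Z) AND NOT Z OR ((W OR NOT Z AND Z) AND NOT W OR W AND (W OR NOT Z AND Z)) AND Z)   [idempotence]
= W OR NOT ((W OR NOT Z AND Z) AND NOT Z OR (W OR NOT Z AND Z) AND Z)   [distribution]
= W OR NOT (W OR NOT Z AND Z)   [distribution]
= W OR NOT W   [complement / identity]
= TRUE   [complement]

TRUE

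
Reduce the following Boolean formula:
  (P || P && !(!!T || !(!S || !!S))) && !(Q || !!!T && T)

(P || P && !(!!T || !(!S || !!S))) && !(Q || !!!T && T)
= (P || P && !(!!T || !(!S || !!S))) && !(Q || !T && T)
= (P || P && !(!!T || S && !S)) && !(Q || !T && T)
= (P || P && !!!T) && !(Q || !T && T)
= (P || P && !T) && !(Q || !T && T)
= P && !(Q || !T && T)
= P && !Q

P && !Q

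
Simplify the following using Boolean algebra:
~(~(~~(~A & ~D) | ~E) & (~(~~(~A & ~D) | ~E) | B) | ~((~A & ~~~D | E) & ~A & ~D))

~(~(~~(~A & ~D) | ~E) & (~(~~(~A & ~D) | ~E) | B) | ~((~A & ~~~D | E) & ~A & ~D))
= ~(~(~~(~A & ~D) | ~E) & (~(~~(~A & ~D) | ~E) | B) | ~((~A & ~D | E) & ~A & ~D))
= ~(~(~~(~A & ~D) | ~E) & (~(~~(~A & ~D) | ~E) | B) | ~(~A & ~D))
= ~(~(~~(~A & ~D) | ~E) | ~(~A & ~D))
= ~(~(~A & ~D) & E | ~(~A & ~D))
= ~~(~A & ~D)
= ~A & ~D

~A & ~D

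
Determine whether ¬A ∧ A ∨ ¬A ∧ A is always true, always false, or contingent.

¬A ∧ A ∨ ¬A ∧ A
= ¬A ∧ A
= False

always false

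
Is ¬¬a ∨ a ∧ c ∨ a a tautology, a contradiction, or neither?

¬¬a ∨ a ∧ c ∨ a
= a ∨ a ∧ c ∨ a   [double negation]
= a ∨ a   [absorption]
= a   [idempotence]
This depends on a, so it is not a constant.

neither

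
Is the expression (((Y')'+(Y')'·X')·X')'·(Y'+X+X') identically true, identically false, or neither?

neither

(((Y')'+(Y')'·X')·X')'·(Y'+X+X')
= ((Y')'·X')'·(Y'+X+X')   (absorption)
= (Y'+X)·(Y'+X+X')   (De Morgan)
= Y'+X   (absorption)
This depends on X, Y, so it is not a constant.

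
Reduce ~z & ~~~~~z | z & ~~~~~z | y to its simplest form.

~z | y

~z & ~~~~~z | z & ~~~~~z | y
= ~~~~~z | y   (distribution)
= ~~~z | y   (double negation)
= ~z | y   (double negation)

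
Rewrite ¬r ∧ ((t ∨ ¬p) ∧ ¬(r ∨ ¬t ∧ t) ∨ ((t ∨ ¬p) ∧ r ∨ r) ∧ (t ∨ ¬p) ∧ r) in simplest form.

¬r ∧ ((t ∨ ¬p) ∧ ¬(r ∨ ¬t ∧ t) ∨ ((t ∨ ¬p) ∧ r ∨ r) ∧ (t ∨ ¬p) ∧ r)
= ¬r ∧ ((t ∨ ¬p) ∧ ¬r ∨ ((t ∨ ¬p) ∧ r ∨ r) ∧ (t ∨ ¬p) ∧ r)   (complement / identity)
= ¬r ∧ ((t ∨ ¬p) ∧ ¬r ∨ (t ∨ ¬p) ∧ r)   (absorption)
= ¬r ∧ (t ∨ ¬p)   (distribution)

¬r ∧ (t ∨ ¬p)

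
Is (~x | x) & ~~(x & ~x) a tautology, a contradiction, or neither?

contradiction

(~x | x) & ~~(x & ~x)
= ~~(x & ~x)
= x & ~x
= 0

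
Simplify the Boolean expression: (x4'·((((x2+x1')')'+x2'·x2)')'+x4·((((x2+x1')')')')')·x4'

(x2+x1')·x4'

(x4'·((((x2+x1')')'+x2'·x2)')'+x4·((((x2+x1')')')')')·x4'
= (x4'·((((x2+x1')')')')'+x4·((((x2+x1')')')')')·x4'
= ((((x2+x1')')')')'·x4'
= ((x2+x1')')'·x4'
= (x2+x1')·x4'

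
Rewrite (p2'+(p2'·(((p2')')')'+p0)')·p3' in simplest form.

(p2'+(p2'·(((p2')')')'+p0)')·p3'
= (p2'+(p2'·(p2')'+p0)')·p3'   [double negation]
= (p2'+(p2'·p2+p0)')·p3'   [double negation]
= (p2'+p0')·p3'   [complement / identity]

(p2'+p0')·p3'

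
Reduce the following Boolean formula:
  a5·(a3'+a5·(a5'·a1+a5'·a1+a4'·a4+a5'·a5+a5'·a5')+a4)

a5·(a3'+a4)

a5·(a3'+a5·(a5'·a1+a5'·a1+a4'·a4+a5'·a5+a5'·a5')+a4)
= a5·(a3'+a5·(a5'·a1+a5'·a1+a5'·a5+a5'·a5')+a4)   [complement / identity]
= a5·(a3'+a5·(a5'·a1+a5'·a1+a5')+a4)   [distribution]
= a5·(a3'+a5·(a5'·a1+a5')+a4)   [absorption]
= a5·(a3'+a5·a5'+a4)   [absorption]
= a5·(a3'+a4)   [complement / identity]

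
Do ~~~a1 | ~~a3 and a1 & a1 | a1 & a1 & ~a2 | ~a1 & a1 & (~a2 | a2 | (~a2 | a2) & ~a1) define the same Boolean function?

No

E1: ~~~a1 | ~~a3
    = ~~~a1 | a3   — double negation
    = ~a1 | a3   — double negation
E2: a1 & a1 | a1 & a1 & ~a2 | ~a1 & a1 & (~a2 | a2 | (~a2 | a2) & ~a1)
    = a1 & a1 | a1 & a1 & ~a2 | ~a1 & a1 & (~a2 | a2)   — absorption
    = a1 & a1 | ~a1 & a1 & (~a2 | a2)   — absorption
    = a1 & a1 | ~a1 & a1   — complement / identity
    = a1   — distribution
These differ: at a1=0, a2=0, a3=0, E1 = 1 but E2 = 0.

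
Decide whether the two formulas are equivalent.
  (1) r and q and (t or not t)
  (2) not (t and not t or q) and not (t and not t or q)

No

E1: r and q and (t or not t)
    = r and q   (complement / identity)
E2: not (t and not t or q) and not (t and not t or q)
    = not (t and not t or q)   (idempotence)
    = not q   (complement / identity)
These differ: at q=0, r=0, t=0, E1 = 0 but E2 = 1.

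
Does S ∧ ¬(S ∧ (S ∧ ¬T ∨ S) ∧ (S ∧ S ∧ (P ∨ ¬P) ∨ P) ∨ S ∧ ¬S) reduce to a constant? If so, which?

yes, False

S ∧ ¬(S ∧ (S ∧ ¬T ∨ S) ∧ (S ∧ S ∧ (P ∨ ¬P) ∨ P) ∨ S ∧ ¬S)
= S ∧ ¬(S ∧ (S ∧ ¬T ∨ S) ∧ (S ∧ S ∨ P) ∨ S ∧ ¬S)   — complement / identity
= S ∧ ¬(S ∧ S ∧ (S ∧ S ∨ P) ∨ S ∧ ¬S)   — absorption
= S ∧ ¬(S ∧ S ∨ S ∧ ¬S)   — absorption
= S ∧ ¬S   — distribution
= False   — complement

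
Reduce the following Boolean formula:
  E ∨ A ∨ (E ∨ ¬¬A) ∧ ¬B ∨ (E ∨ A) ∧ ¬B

E ∨ A

E ∨ A ∨ (E ∨ ¬¬A) ∧ ¬B ∨ (E ∨ A) ∧ ¬B
= E ∨ A ∨ (E ∨ A) ∧ ¬B ∨ (E ∨ A) ∧ ¬B   — double negation
= E ∨ A ∨ (E ∨ A) ∧ ¬B   — idempotence
= E ∨ A   — absorption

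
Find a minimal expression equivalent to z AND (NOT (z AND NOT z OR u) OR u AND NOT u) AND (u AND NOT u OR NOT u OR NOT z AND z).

z AND (NOT (z AND NOT z OR u) OR u AND NOT u) AND (u AND NOT u OR NOT u OR NOT z AND z)
= z AND (NOT (z AND NOT z OR u) OR u AND NOT u) AND (u AND NOT u OR NOT u)   [complement / identity]
= z AND (NOT u OR u AND NOT u) AND (u AND NOT u OR NOT u)   [complement / identity]
= z AND (NOT u AND NOT u OR u AND NOT u)   [distribution]
= z AND NOT u   [distribution]

z AND NOT u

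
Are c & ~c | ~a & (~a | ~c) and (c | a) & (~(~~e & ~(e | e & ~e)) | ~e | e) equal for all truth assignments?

No

E1: c & ~c | ~a & (~a | ~c)
    = ~a & (~a | ~c)   (complement / identity)
    = ~a   (absorption)
E2: (c | a) & (~(~~e & ~(e | e & ~e)) | ~e | e)
    = (c | a) & (~(~~e & ~e) | ~e | e)   (complement / identity)
    = (c | a) & (~e | e | ~e | e)   (De Morgan)
    = (c | a) & (~e | e)   (idempotence)
    = c | a   (complement / identity)
These differ: at a=1, c=1, e=0, E1 = 0 but E2 = 1.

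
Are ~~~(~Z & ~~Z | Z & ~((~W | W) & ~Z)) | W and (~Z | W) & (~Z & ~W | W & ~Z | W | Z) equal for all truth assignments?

Yes

E1: ~~~(~Z & ~~Z | Z & ~((~W | W) & ~Z)) | W
    = ~~~(~Z & ~~Z | Z & ~~Z) | W   [complement / identity]
    = ~~~~~Z | W   [distribution]
    = ~~~Z | W   [double negation]
    = ~Z | W   [double negation]
E2: (~Z | W) & (~Z & ~W | W & ~Z | W | Z)
    = (~Z | W) & (~Z | W | Z)   [distribution]
    = ~Z | W   [absorption]
Both reduce to ~Z | W, so they are equivalent.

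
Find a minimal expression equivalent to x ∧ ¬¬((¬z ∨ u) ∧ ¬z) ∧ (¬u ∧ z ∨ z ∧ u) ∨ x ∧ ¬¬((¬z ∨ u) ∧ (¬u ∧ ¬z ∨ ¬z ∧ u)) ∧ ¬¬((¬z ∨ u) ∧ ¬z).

x ∧ ¬¬((¬z ∨ u) ∧ ¬z) ∧ (¬u ∧ z ∨ z ∧ u) ∨ x ∧ ¬¬((¬z ∨ u) ∧ (¬u ∧ ¬z ∨ ¬z ∧ u)) ∧ ¬¬((¬z ∨ u) ∧ ¬z)
= x ∧ ¬¬((¬z ∨ u) ∧ ¬z) ∧ z ∨ x ∧ ¬¬((¬z ∨ u) ∧ (¬u ∧ ¬z ∨ ¬z ∧ u)) ∧ ¬¬((¬z ∨ u) ∧ ¬z)   (distribution)
= x ∧ ¬¬((¬z ∨ u) ∧ ¬z) ∧ z ∨ x ∧ ¬¬((¬z ∨ u) ∧ ¬z) ∧ ¬¬((¬z ∨ u) ∧ ¬z)   (distribution)
= x ∧ ¬¬((¬z ∨ u) ∧ ¬z) ∧ z ∨ x ∧ ¬¬((¬z ∨ u) ∧ ¬z)   (idempotence)
= x ∧ ¬¬((¬z ∨ u) ∧ ¬z)   (absorption)
= x ∧ ¬¬¬z   (absorption)
= x ∧ ¬z   (double negation)

x ∧ ¬z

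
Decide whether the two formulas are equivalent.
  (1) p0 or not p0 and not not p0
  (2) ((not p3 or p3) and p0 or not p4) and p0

E1: p0 or not p0 and not not p0
    = p0 or not p0 and p0
    = p0
E2: ((not p3 or p3) and p0 or not p4) and p0
    = (p0 or not p4) and p0
    = p0
Both reduce to p0, so they are equivalent.

Yes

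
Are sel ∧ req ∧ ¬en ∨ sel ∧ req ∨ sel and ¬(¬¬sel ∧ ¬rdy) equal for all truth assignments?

No

E1: sel ∧ req ∧ ¬en ∨ sel ∧ req ∨ sel
    = sel ∧ req ∨ sel   — absorption
    = sel   — absorption
E2: ¬(¬¬sel ∧ ¬rdy)
    = ¬sel ∨ rdy   — De Morgan
These differ: at en=0, rdy=1, req=0, sel=0, E1 = 0 but E2 = 1.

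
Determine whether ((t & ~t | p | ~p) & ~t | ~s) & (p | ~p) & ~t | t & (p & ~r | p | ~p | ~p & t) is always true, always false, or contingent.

always true

((t & ~t | p | ~p) & ~t | ~s) & (p | ~p) & ~t | t & (p & ~r | p | ~p | ~p & t)
= ((p | ~p) & ~t | ~s) & (p | ~p) & ~t | t & (p & ~r | p | ~p | ~p & t)   — complement / identity
= ((p | ~p) & ~t | ~s) & (p | ~p) & ~t | t & (p & ~r | p | ~p)   — absorption
= ((p | ~p) & ~t | ~s) & (p | ~p) & ~t | t & (p | ~p)   — absorption
= (p | ~p) & ~t | t & (p | ~p)   — absorption
= p | ~p   — distribution
= 1   — complement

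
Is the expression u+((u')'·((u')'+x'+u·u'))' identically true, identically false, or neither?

identically true

u+((u')'·((u')'+x'+u·u'))'
= u+((u')'·((u')'+x'))'   (complement / identity)
= u+((u')')'   (absorption)
= u+u'   (double negation)
= 1   (complement)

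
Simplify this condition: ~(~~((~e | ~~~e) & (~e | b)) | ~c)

~(~~((~e | ~~~e) & (~e | b)) | ~c)
= ~((~e | ~~~e) & (~e | b) | ~c)
= ~((~e | ~e) & (~e | b) | ~c)
= ~(~e | ~e & b | ~c)
= ~(~e | ~c)
= e & c

e & c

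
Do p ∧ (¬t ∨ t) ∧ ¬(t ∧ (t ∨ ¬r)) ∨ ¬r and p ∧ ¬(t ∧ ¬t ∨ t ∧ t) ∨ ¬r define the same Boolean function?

E1: p ∧ (¬t ∨ t) ∧ ¬(t ∧ (t ∨ ¬r)) ∨ ¬r
    = p ∧ ¬(t ∧ (t ∨ ¬r)) ∨ ¬r   — complement / identity
    = p ∧ ¬t ∨ ¬r   — absorption
E2: p ∧ ¬(t ∧ ¬t ∨ t ∧ t) ∨ ¬r
    = p ∧ ¬t ∨ ¬r   — distribution
Both reduce to p ∧ ¬t ∨ ¬r, so they are equivalent.

Yes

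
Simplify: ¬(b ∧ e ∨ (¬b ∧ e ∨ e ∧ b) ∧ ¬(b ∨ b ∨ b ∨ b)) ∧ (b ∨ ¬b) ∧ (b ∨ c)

¬e ∧ (b ∨ c)

¬(b ∧ e ∨ (¬b ∧ e ∨ e ∧ b) ∧ ¬(b ∨ b ∨ b ∨ b)) ∧ (b ∨ ¬b) ∧ (b ∨ c)
= ¬(b ∧ e ∨ (¬b ∧ e ∨ e ∧ b) ∧ ¬(b ∨ b)) ∧ (b ∨ ¬b) ∧ (b ∨ c)   [idempotence]
= ¬(b ∧ e ∨ e ∧ ¬(b ∨ b)) ∧ (b ∨ ¬b) ∧ (b ∨ c)   [distribution]
= ¬(b ∧ e ∨ e ∧ ¬b) ∧ (b ∨ ¬b) ∧ (b ∨ c)   [idempotence]
= ¬e ∧ (b ∨ ¬b) ∧ (b ∨ c)   [distribution]
= ¬e ∧ (b ∨ c)   [complement / identity]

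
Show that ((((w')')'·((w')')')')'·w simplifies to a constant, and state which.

((((w')')'·((w')')')')'·w
= ((((w')')')')'·w
= ((w')')'·w
= w'·w
= 0

0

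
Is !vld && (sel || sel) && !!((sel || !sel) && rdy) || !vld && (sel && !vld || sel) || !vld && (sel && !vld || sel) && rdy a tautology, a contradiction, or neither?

neither

!vld && (sel || sel) && !!((sel || !sel) && rdy) || !vld && (sel && !vld || sel) || !vld && (sel && !vld || sel) && rdy
= !vld && sel && !!((sel || !sel) && rdy) || !vld && (sel && !vld || sel) || !vld && (sel && !vld || sel) && rdy   (idempotence)
= !vld && sel && !!((sel || !sel) && rdy) || !vld && (sel && !vld || sel)   (absorption)
= !vld && sel && !!((sel || !sel) && rdy) || !vld && sel   (absorption)
= !vld && sel && (sel || !sel) && rdy || !vld && sel   (double negation)
= !vld && sel && rdy || !vld && sel   (complement / identity)
= !vld && sel   (absorption)
This depends on sel, vld, so it is not a constant.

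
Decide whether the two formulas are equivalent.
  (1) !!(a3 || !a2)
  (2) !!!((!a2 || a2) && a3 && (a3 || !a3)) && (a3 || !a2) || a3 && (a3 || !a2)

Yes

E1: !!(a3 || !a2)
    = a3 || !a2   (double negation)
E2: !!!((!a2 || a2) && a3 && (a3 || !a3)) && (a3 || !a2) || a3 && (a3 || !a2)
    = !!!((!a2 || a2) && a3) && (a3 || !a2) || a3 && (a3 || !a2)   (complement / identity)
    = !((!a2 || a2) && a3) && (a3 || !a2) || a3 && (a3 || !a2)   (double negation)
    = !a3 && (a3 || !a2) || a3 && (a3 || !a2)   (complement / identity)
    = a3 || !a2   (distribution)
Both reduce to a3 || !a2, so they are equivalent.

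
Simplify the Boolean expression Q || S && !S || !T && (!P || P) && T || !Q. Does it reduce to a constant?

Q || S && !S || !T && (!P || P) && T || !Q
= Q || S && !S || !T && T || !Q   (complement / identity)
= Q || !T && T || !Q   (complement / identity)
= Q || !Q   (complement / identity)
= true   (complement)

true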